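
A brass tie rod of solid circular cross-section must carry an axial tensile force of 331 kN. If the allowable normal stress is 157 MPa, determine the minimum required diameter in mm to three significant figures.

51.8 mm

Required area A ≥ P/σ_allow = 331000/157 = 2108 mm².
For a solid circular section, d ≥ √(4A/π) = 51.81 mm.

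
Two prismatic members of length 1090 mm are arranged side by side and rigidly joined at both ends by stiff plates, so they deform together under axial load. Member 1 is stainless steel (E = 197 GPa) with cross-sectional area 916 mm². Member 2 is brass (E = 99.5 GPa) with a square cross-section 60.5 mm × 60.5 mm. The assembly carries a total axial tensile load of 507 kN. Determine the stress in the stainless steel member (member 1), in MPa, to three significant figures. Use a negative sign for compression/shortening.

183 MPa

A_2 = 3660 mm².
Equal strain + equilibrium ⇒ each member carries load in proportion to AE: A₁E₁ = 180500000 N, A₂E₂ = 364200000 N, ΣAE = 544600000 N.
σ₁ = P·E₁/ΣAE = 507000·197000/544600000 = 183.4 MPa.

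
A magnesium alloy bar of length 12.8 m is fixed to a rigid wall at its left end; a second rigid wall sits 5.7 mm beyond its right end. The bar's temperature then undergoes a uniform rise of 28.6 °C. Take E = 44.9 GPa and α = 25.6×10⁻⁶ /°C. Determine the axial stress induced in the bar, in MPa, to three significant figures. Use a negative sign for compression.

Free thermal expansion αLΔT = 25.6e-6 · 12800 · 28.6 = 9.372 mm.
The walls engage after the gap closes; constrained expansion = 9.372 − 5.7 = 3.672 mm.
The walls impose strain ε = −(3.672)/12800 = -2.8685e-04; σ = Eε = 44900 · -2.8685e-04 = -12.88 MPa.

-12.9 MPa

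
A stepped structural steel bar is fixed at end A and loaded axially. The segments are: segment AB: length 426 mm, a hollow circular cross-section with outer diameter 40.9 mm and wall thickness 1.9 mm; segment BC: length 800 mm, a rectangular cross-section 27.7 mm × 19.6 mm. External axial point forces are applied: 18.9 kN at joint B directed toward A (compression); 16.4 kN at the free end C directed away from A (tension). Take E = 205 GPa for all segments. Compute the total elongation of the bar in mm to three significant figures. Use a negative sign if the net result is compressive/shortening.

0.0956 mm

Internal axial forces (sectioning from the free end, tension +): N_BC = 16.4 kN, N_AB = -2.5 kN.
A_AB = 232.8 mm².
A_BC = 542.9 mm².
δ_AB = -2500·426/(232.8·205000) = -0.02232 mm
δ_BC = 16400·800/(542.9·205000) = 0.1179 mm
δ = Σδ_i = 0.09556 mm.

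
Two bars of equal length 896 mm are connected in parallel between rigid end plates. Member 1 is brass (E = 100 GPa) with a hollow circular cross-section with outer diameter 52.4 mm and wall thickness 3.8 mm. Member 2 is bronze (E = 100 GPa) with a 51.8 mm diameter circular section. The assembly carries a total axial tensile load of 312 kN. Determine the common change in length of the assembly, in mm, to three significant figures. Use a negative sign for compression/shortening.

1.04 mm

A_1 = 580.2 mm².
A_2 = 2107 mm².
Equal strain + equilibrium ⇒ each member carries load in proportion to AE: A₁E₁ = 58020000 N, A₂E₂ = 210700000 N, ΣAE = 268800000 N.
δ = PL/ΣAE = 312000·896/268800000 = 1.04 mm.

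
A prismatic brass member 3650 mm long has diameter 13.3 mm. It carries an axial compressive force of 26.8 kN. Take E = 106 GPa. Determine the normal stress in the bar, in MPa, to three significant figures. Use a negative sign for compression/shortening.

-193 MPa

A = 138.9 mm².
σ = N/A = -26800/138.9 = -192.9 MPa.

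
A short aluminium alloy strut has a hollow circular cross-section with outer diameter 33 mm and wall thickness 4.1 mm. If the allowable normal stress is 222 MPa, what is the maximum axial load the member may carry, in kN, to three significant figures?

82.6 kN

A = 372.2 mm².
P_max = σ_allow · A = 222 · 372.2 = 82640 N = 82.64 kN.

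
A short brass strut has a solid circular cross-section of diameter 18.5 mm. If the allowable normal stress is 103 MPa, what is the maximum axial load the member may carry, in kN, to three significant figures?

A = 268.8 mm².
P_max = σ_allow · A = 103 · 268.8 = 27690 N = 27.69 kN.

27.7 kN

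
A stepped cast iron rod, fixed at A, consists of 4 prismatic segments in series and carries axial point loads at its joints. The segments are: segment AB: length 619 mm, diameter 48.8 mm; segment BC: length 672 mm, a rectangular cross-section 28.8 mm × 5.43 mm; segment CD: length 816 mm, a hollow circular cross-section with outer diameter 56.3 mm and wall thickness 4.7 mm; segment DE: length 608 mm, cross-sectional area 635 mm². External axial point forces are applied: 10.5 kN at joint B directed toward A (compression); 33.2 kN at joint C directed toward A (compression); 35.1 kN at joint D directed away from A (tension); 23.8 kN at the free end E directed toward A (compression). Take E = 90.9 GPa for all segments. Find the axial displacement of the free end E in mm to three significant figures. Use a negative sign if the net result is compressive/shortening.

Internal axial forces (sectioning from the free end, tension +): N_DE = -23.8 kN, N_CD = 11.3 kN, N_BC = -21.9 kN, N_AB = -32.4 kN.
A_AB = 1870 mm².
A_BC = 156.4 mm².
A_CD = 761.9 mm².
δ_AB = -32400·619/(1870·90900) = -0.118 mm
δ_BC = -21900·672/(156.4·90900) = -1.035 mm
δ_CD = 11300·816/(761.9·90900) = 0.1331 mm
δ_DE = -23800·608/(635·90900) = -0.2507 mm
δ = Σδ_i = -1.271 mm.

-1.27 mm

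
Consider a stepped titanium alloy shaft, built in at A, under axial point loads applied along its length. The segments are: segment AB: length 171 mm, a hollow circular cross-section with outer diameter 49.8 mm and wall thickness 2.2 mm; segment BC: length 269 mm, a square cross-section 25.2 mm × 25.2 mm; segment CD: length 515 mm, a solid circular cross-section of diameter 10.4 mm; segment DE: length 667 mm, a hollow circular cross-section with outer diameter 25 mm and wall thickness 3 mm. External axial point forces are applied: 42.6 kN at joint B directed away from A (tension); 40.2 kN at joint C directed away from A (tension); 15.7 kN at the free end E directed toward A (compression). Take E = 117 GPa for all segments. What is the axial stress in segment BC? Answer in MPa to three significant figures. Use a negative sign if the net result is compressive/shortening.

Internal axial forces (sectioning from the free end, tension +): N_DE = -15.7 kN, N_CD = -15.7 kN, N_BC = 24.5 kN, N_AB = 67.1 kN.
A_BC = 635 mm².
σ_BC = N_BC/A_BC = 24500/635 = 38.58 MPa.

38.6 MPa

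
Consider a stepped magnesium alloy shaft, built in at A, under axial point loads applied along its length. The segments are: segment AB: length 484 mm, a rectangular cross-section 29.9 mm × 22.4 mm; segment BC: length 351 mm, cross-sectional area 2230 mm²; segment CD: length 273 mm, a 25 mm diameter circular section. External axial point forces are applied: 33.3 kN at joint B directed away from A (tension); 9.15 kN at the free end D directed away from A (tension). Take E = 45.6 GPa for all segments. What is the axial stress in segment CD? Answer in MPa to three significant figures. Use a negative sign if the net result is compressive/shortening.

18.6 MPa

Internal axial forces (sectioning from the free end, tension +): N_CD = 9.15 kN, N_BC = 9.15 kN, N_AB = 42.45 kN.
A_CD = 490.9 mm².
σ_CD = N_CD/A_CD = 9150/490.9 = 18.64 MPa.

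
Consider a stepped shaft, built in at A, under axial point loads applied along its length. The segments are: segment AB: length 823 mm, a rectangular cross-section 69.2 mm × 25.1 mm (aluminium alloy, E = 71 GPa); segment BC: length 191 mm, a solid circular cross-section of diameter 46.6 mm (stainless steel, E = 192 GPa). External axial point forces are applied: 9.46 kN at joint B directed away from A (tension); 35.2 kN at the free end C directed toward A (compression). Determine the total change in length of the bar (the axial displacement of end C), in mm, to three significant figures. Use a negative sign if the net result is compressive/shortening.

Internal axial forces (sectioning from the free end, tension +): N_BC = -35.2 kN, N_AB = -25.74 kN.
A_AB = 1737 mm².
A_BC = 1706 mm².
δ_AB = -25740·823/(1737·71000) = -0.1718 mm
δ_BC = -35200·191/(1706·192000) = -0.02053 mm
δ = Σδ_i = -0.1923 mm.

-0.192 mm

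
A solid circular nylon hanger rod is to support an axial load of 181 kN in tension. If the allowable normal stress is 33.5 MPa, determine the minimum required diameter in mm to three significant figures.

Required area A ≥ P/σ_allow = 181000/33.5 = 5403 mm².
For a solid circular section, d ≥ √(4A/π) = 82.94 mm.

82.9 mm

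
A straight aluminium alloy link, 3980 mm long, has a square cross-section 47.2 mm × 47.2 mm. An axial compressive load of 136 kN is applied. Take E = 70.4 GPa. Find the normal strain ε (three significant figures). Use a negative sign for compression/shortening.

A = 2228 mm².
σ = N/A = -61.05 MPa; ε = σ/E = -61.05/70400 = -8.671e-04.

-8.67e-04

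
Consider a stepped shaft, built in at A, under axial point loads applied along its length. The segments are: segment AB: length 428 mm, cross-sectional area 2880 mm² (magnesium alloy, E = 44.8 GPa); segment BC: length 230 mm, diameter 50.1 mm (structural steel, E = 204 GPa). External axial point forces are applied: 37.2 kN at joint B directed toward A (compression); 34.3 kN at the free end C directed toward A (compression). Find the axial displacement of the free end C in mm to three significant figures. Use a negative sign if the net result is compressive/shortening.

-0.257 mm

Internal axial forces (sectioning from the free end, tension +): N_BC = -34.3 kN, N_AB = -71.5 kN.
A_BC = 1971 mm².
δ_AB = -71500·428/(2880·44800) = -0.2372 mm
δ_BC = -34300·230/(1971·204000) = -0.01962 mm
δ = Σδ_i = -0.2568 mm.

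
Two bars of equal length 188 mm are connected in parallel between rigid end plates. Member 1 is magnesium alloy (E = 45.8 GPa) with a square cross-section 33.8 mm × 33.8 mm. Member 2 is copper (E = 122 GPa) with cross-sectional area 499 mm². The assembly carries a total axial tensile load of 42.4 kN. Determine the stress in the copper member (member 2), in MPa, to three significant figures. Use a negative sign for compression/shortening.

45.7 MPa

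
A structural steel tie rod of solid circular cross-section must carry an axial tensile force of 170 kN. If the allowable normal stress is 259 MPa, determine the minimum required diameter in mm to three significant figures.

Required area A ≥ P/σ_allow = 170000/259 = 656.4 mm².
For a solid circular section, d ≥ √(4A/π) = 28.91 mm.

28.9 mm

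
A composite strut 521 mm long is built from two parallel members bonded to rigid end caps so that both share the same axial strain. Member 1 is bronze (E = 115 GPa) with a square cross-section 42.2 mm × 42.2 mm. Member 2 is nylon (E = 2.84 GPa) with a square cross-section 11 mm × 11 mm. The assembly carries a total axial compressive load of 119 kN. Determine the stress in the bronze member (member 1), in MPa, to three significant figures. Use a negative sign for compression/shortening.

-66.7 MPa

A_1 = 1781 mm².
A_2 = 121 mm².
Equal strain + equilibrium ⇒ each member carries load in proportion to AE: A₁E₁ = 204800000 N, A₂E₂ = 343600 N, ΣAE = 205100000 N.
σ₁ = P·E₁/ΣAE = -119000·115000/205100000 = -66.71 MPa.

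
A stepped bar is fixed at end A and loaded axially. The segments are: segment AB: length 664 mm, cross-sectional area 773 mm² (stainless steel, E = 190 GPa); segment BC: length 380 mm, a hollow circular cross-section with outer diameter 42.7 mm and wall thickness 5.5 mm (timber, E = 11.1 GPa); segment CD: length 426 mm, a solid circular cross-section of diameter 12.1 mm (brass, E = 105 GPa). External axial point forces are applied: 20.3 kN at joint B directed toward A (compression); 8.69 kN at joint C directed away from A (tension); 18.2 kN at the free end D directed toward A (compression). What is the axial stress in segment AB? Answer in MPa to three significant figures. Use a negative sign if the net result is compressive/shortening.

Internal axial forces (sectioning from the free end, tension +): N_CD = -18.2 kN, N_BC = -9.51 kN, N_AB = -29.81 kN.
σ_AB = N_AB/A_AB = -29810/773 = -38.56 MPa.

-38.6 MPa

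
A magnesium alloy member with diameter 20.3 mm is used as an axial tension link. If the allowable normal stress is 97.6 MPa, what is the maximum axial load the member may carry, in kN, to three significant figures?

A = 323.7 mm².
P_max = σ_allow · A = 97.6 · 323.7 = 31590 N = 31.59 kN.

31.6 kN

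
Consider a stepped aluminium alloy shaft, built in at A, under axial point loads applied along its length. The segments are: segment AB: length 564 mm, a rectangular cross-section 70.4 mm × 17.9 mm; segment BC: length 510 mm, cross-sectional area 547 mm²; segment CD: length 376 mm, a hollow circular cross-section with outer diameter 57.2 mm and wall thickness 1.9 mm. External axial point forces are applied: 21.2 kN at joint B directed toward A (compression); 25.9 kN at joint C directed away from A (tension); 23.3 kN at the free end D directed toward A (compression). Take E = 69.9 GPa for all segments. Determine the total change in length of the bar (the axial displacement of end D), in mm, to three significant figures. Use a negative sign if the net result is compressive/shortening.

Internal axial forces (sectioning from the free end, tension +): N_CD = -23.3 kN, N_BC = 2.6 kN, N_AB = -18.6 kN.
A_AB = 1260 mm².
A_CD = 330.1 mm².
δ_AB = -18600·564/(1260·69900) = -0.1191 mm
δ_BC = 2600·510/(547·69900) = 0.03468 mm
δ_CD = -23300·376/(330.1·69900) = -0.3797 mm
δ = Σδ_i = -0.4641 mm.

-0.464 mm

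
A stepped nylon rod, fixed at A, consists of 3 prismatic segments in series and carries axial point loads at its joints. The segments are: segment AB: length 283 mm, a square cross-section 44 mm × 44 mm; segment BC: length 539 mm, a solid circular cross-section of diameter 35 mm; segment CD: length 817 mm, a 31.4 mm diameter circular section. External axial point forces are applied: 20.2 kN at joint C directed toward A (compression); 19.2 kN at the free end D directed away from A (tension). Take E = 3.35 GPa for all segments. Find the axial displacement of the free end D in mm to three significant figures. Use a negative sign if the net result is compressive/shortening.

5.84 mm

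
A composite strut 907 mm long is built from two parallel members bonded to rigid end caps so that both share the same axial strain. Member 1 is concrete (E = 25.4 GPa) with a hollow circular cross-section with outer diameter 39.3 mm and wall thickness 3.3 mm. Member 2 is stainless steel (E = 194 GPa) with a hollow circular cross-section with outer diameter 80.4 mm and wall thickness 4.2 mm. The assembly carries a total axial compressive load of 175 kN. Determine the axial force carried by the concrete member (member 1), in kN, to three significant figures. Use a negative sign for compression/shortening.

A_1 = 373.2 mm².
A_2 = 1005 mm².
Equal strain + equilibrium ⇒ each member carries load in proportion to AE: A₁E₁ = 9480000 N, A₂E₂ = 195100000 N, ΣAE = 204500000 N.
F₁ = P·A₁E₁/ΣAE = -175000·9480000/204500000 = -8111 N.

-8.11 kN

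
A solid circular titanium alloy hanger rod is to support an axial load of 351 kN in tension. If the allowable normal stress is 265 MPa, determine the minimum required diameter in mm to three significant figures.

Required area A ≥ P/σ_allow = 351000/265 = 1325 mm².
For a solid circular section, d ≥ √(4A/π) = 41.07 mm.

41.1 mm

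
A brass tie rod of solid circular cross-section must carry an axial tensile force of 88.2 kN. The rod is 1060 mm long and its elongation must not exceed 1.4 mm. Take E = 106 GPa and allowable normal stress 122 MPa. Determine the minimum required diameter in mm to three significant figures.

30.3 mm

Required area A ≥ P/σ_allow = 88200/122 = 723 mm².
For a solid circular section, d ≥ √(4A/π) = 30.34 mm.
Elongation limit: A ≥ PL/(Eδ_allow) = 88200·1060/(106000·1.4) = 630 mm² ⇒ d ≥ 28.32 mm.
The stress limit governs.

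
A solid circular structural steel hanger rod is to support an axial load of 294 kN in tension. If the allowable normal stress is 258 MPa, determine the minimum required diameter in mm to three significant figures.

Required area A ≥ P/σ_allow = 294000/258 = 1140 mm².
For a solid circular section, d ≥ √(4A/π) = 38.09 mm.

38.1 mm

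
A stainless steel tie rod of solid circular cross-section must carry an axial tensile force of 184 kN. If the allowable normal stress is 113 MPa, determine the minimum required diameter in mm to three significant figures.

45.5 mm

Required area A ≥ P/σ_allow = 184000/113 = 1628 mm².
For a solid circular section, d ≥ √(4A/π) = 45.53 mm.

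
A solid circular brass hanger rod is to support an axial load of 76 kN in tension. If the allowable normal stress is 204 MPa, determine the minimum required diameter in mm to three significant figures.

Required area A ≥ P/σ_allow = 76000/204 = 372.5 mm².
For a solid circular section, d ≥ √(4A/π) = 21.78 mm.

21.8 mm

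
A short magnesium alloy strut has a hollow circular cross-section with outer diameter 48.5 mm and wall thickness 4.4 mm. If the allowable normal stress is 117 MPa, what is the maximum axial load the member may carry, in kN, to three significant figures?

A = 609.6 mm².
P_max = σ_allow · A = 117 · 609.6 = 71320 N = 71.32 kN.

71.3 kN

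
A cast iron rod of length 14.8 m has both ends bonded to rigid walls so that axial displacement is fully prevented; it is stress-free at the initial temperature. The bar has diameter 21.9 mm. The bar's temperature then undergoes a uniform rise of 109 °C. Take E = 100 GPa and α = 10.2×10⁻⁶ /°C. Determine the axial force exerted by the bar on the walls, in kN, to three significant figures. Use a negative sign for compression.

-41.9 kN

Free thermal expansion αLΔT = 10.2e-6 · 14800 · 109 = 16.45 mm.
The walls impose strain ε = −(16.45)/14800 = -1.1118e-03; σ = Eε = 100000 · -1.1118e-03 = -111.2 MPa.
Wall reaction R = σ·A = -111.2·376.7 = -41880 N = -41.88 kN.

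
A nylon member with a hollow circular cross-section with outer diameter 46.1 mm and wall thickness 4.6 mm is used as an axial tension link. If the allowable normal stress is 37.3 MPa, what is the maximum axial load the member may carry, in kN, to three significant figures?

22.4 kN

A = 599.7 mm².
P_max = σ_allow · A = 37.3 · 599.7 = 22370 N = 22.37 kN.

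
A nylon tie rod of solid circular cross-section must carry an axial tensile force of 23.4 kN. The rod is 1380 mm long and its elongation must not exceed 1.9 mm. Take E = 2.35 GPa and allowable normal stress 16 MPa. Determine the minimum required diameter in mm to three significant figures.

96.0 mm

Required area A ≥ P/σ_allow = 23400/16 = 1462 mm².
For a solid circular section, d ≥ √(4A/π) = 43.15 mm.
Elongation limit: A ≥ PL/(Eδ_allow) = 23400·1380/(2350·1.9) = 7232 mm² ⇒ d ≥ 95.96 mm.
The elongation limit governs.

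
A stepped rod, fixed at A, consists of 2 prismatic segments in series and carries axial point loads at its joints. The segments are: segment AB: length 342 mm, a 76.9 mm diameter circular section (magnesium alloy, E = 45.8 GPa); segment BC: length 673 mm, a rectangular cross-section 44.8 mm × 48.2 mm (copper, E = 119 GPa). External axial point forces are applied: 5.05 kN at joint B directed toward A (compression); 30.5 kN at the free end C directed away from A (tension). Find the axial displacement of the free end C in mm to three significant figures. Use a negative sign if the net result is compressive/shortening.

0.121 mm

Internal axial forces (sectioning from the free end, tension +): N_BC = 30.5 kN, N_AB = 25.45 kN.
A_AB = 4645 mm².
A_BC = 2159 mm².
δ_AB = 25450·342/(4645·45800) = 0.04092 mm
δ_BC = 30500·673/(2159·119000) = 0.07988 mm
δ = Σδ_i = 0.1208 mm.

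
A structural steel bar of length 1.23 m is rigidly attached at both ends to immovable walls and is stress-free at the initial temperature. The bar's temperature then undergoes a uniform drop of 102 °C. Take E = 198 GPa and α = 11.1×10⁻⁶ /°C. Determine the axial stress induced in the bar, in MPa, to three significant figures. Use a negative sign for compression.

224 MPa

Free thermal expansion αLΔT = 11.1e-6 · 1230 · -102 = -1.393 mm.
The walls impose strain ε = −(-1.393)/1230 = 1.1322e-03; σ = Eε = 198000 · 1.1322e-03 = 224.2 MPa.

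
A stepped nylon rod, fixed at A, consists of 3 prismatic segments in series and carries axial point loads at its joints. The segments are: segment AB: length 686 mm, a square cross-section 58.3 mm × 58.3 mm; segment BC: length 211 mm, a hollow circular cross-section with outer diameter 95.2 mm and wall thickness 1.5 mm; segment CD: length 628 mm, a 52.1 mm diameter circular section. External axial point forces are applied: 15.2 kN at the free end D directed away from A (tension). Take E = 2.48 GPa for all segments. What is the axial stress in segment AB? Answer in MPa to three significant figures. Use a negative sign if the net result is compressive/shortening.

4.47 MPa

Internal axial forces (sectioning from the free end, tension +): N_CD = 15.2 kN, N_BC = 15.2 kN, N_AB = 15.2 kN.
A_AB = 3399 mm².
σ_AB = N_AB/A_AB = 15200/3399 = 4.472 MPa.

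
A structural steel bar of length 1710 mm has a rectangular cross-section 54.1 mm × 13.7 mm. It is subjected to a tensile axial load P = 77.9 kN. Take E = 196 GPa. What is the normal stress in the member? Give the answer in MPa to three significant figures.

105 MPa

A = 741.2 mm².
σ = N/A = 77900/741.2 = 105.1 MPa.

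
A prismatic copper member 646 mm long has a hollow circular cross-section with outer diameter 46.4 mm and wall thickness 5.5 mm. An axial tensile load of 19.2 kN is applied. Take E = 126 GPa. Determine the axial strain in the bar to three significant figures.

2.16e-04

A = 706.7 mm².
σ = N/A = 27.17 MPa; ε = σ/E = 27.17/126000 = 2.156e-04.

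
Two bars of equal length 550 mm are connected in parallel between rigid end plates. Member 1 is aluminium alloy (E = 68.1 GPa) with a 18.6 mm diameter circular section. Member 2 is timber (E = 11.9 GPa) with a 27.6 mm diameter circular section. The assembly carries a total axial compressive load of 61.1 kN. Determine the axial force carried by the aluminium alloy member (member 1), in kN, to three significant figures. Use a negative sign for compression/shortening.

A_1 = 271.7 mm².
A_2 = 598.3 mm².
Equal strain + equilibrium ⇒ each member carries load in proportion to AE: A₁E₁ = 18500000 N, A₂E₂ = 7120000 N, ΣAE = 25620000 N.
F₁ = P·A₁E₁/ΣAE = -61100·18500000/25620000 = -44120 N.

-44.1 kN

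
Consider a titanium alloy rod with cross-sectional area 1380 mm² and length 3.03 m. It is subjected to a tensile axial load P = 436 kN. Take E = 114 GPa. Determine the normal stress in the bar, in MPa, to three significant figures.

σ = N/A = 436000/1380 = 315.9 MPa.

316 MPa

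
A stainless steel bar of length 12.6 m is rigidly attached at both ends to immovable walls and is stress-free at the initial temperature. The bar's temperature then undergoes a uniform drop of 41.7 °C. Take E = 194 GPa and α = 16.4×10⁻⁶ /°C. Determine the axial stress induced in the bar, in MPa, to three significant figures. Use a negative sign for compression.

133 MPa

Free thermal expansion αLΔT = 16.4e-6 · 12600 · -41.7 = -8.617 mm.
The walls impose strain ε = −(-8.617)/12600 = 6.8388e-04; σ = Eε = 194000 · 6.8388e-04 = 132.7 MPa.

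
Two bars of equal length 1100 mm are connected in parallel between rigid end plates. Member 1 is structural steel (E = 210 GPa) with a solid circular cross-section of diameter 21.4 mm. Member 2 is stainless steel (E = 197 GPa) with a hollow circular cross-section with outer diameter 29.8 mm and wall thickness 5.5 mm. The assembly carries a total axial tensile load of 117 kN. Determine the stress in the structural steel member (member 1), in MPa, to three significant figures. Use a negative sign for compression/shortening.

155 MPa

A_1 = 359.7 mm².
A_2 = 419.9 mm².
Equal strain + equilibrium ⇒ each member carries load in proportion to AE: A₁E₁ = 75530000 N, A₂E₂ = 82720000 N, ΣAE = 158200000 N.
σ₁ = P·E₁/ΣAE = 117000·210000/158200000 = 155.3 MPa.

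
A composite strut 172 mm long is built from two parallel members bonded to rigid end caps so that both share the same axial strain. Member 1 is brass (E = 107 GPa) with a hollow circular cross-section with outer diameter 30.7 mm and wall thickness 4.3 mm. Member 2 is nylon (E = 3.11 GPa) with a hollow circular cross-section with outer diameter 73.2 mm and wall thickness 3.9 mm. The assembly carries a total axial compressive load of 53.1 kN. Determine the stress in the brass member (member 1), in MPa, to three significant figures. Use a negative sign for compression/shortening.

-139 MPa

A_1 = 356.6 mm².
A_2 = 849.1 mm².
Equal strain + equilibrium ⇒ each member carries load in proportion to AE: A₁E₁ = 38160000 N, A₂E₂ = 2641000 N, ΣAE = 40800000 N.
σ₁ = P·E₁/ΣAE = -53100·107000/40800000 = -139.3 MPa.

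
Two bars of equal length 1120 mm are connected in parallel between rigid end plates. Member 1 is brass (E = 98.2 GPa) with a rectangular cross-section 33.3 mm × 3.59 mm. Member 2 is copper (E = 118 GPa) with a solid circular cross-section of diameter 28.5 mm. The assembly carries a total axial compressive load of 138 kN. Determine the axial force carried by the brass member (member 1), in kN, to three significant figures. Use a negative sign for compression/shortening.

A_1 = 119.5 mm².
A_2 = 637.9 mm².
Equal strain + equilibrium ⇒ each member carries load in proportion to AE: A₁E₁ = 11740000 N, A₂E₂ = 75280000 N, ΣAE = 87020000 N.
F₁ = P·A₁E₁/ΣAE = -138000·11740000/87020000 = -18620 N.

-18.6 kN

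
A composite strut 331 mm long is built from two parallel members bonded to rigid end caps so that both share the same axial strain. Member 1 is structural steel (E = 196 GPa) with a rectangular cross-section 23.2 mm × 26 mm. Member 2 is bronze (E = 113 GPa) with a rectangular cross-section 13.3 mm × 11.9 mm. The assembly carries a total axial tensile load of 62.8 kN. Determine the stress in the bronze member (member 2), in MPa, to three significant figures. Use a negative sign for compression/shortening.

52.1 MPa

A_1 = 603.2 mm².
A_2 = 158.3 mm².
Equal strain + equilibrium ⇒ each member carries load in proportion to AE: A₁E₁ = 118200000 N, A₂E₂ = 17880000 N, ΣAE = 136100000 N.
σ₂ = P·E₂/ΣAE = 62800·113000/136100000 = 52.14 MPa.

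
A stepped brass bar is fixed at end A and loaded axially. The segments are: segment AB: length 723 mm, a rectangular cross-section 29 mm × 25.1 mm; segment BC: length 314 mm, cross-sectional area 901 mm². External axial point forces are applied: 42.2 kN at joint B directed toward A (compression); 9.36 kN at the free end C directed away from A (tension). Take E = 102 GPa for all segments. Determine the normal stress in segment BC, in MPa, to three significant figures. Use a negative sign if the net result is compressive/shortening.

Internal axial forces (sectioning from the free end, tension +): N_BC = 9.36 kN, N_AB = -32.84 kN.
σ_BC = N_BC/A_BC = 9360/901 = 10.39 MPa.

10.4 MPa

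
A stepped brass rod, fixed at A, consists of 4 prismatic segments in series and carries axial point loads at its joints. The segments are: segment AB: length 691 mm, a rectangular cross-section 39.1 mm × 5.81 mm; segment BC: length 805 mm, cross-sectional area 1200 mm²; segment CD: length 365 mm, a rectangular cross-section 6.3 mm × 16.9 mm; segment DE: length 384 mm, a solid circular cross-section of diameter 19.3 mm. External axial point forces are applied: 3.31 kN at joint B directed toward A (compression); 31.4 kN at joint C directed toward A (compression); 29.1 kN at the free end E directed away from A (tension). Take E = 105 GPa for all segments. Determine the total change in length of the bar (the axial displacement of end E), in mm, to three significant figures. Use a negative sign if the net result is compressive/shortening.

1.14 mm

Internal axial forces (sectioning from the free end, tension +): N_DE = 29.1 kN, N_CD = 29.1 kN, N_BC = -2.3 kN, N_AB = -5.61 kN.
A_AB = 227.2 mm².
A_CD = 106.5 mm².
A_DE = 292.6 mm².
δ_AB = -5610·691/(227.2·105000) = -0.1625 mm
δ_BC = -2300·805/(1200·105000) = -0.01469 mm
δ_CD = 29100·365/(106.5·105000) = 0.9501 mm
δ_DE = 29100·384/(292.6·105000) = 0.3638 mm
δ = Σδ_i = 1.137 mm.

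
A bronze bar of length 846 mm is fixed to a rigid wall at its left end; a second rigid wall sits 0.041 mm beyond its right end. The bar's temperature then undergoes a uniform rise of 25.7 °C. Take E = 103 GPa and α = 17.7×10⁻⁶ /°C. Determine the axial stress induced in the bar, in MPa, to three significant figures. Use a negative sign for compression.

Free thermal expansion αLΔT = 17.7e-6 · 846 · 25.7 = 0.3848 mm.
The walls engage after the gap closes; constrained expansion = 0.3848 − 0.041 = 0.3438 mm.
The walls impose strain ε = −(0.3438)/846 = -4.0643e-04; σ = Eε = 103000 · -4.0643e-04 = -41.86 MPa.

-41.9 MPa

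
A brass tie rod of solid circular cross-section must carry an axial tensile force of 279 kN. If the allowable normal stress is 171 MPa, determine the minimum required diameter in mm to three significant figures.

45.6 mm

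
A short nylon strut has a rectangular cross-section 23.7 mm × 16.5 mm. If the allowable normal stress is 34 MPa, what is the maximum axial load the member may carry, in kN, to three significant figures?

13.3 kN

A = 391.1 mm².
P_max = σ_allow · A = 34 · 391.1 = 13300 N = 13.3 kN.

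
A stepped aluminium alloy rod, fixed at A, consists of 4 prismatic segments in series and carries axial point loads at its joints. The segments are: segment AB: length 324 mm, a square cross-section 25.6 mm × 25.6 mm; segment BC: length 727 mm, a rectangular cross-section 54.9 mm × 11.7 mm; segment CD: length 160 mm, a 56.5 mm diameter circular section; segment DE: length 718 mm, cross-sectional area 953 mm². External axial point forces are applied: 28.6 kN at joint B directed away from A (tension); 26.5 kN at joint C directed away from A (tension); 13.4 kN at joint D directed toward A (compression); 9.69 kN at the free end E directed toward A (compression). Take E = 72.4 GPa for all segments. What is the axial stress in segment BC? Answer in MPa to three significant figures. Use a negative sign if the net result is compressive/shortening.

5.31 MPa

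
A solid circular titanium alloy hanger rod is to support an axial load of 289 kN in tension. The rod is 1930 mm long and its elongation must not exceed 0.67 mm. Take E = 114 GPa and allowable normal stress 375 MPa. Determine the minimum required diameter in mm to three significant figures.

96.4 mm

Required area A ≥ P/σ_allow = 289000/375 = 770.7 mm².
For a solid circular section, d ≥ √(4A/π) = 31.32 mm.
Elongation limit: A ≥ PL/(Eδ_allow) = 289000·1930/(114000·0.67) = 7303 mm² ⇒ d ≥ 96.43 mm.
The elongation limit governs.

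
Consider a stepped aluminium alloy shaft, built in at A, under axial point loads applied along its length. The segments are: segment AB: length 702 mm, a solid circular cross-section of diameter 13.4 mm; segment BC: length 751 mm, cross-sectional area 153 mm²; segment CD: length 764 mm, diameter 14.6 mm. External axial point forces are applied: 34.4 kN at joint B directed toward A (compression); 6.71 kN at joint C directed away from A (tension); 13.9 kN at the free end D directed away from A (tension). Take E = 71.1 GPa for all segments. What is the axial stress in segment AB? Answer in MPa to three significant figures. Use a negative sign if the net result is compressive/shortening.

Internal axial forces (sectioning from the free end, tension +): N_CD = 13.9 kN, N_BC = 20.61 kN, N_AB = -13.79 kN.
A_AB = 141 mm².
σ_AB = N_AB/A_AB = -13790/141 = -97.78 MPa.

-97.8 MPa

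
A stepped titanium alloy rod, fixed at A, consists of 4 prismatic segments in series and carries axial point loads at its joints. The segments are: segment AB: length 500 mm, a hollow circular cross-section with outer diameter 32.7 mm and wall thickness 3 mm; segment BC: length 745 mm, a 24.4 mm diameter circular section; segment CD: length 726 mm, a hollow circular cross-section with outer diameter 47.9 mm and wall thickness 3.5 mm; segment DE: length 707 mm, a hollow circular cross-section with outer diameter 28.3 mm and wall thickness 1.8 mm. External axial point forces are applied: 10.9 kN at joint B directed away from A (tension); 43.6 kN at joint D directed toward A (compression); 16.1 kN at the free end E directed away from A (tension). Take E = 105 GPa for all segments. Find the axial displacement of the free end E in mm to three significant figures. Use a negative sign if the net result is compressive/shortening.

Internal axial forces (sectioning from the free end, tension +): N_DE = 16.1 kN, N_CD = -27.5 kN, N_BC = -27.5 kN, N_AB = -16.6 kN.
A_AB = 279.9 mm².
A_BC = 467.6 mm².
A_CD = 488.2 mm².
A_DE = 149.9 mm².
δ_AB = -16600·500/(279.9·105000) = -0.2824 mm
δ_BC = -27500·745/(467.6·105000) = -0.4173 mm
δ_CD = -27500·726/(488.2·105000) = -0.3895 mm
δ_DE = 16100·707/(149.9·105000) = 0.7234 mm
δ = Σδ_i = -0.3657 mm.

-0.366 mm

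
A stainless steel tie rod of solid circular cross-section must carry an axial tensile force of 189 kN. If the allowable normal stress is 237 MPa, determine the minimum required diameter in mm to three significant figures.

Required area A ≥ P/σ_allow = 189000/237 = 797.5 mm².
For a solid circular section, d ≥ √(4A/π) = 31.86 mm.

31.9 mm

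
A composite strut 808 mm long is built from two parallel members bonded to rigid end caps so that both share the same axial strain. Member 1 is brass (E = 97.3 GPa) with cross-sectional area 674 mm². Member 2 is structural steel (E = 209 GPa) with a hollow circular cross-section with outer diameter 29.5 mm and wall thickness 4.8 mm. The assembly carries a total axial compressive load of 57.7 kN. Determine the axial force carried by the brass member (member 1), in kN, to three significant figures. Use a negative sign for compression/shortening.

-26.4 kN

A_2 = 372.5 mm².
Equal strain + equilibrium ⇒ each member carries load in proportion to AE: A₁E₁ = 65580000 N, A₂E₂ = 77850000 N, ΣAE = 143400000 N.
F₁ = P·A₁E₁/ΣAE = -57700·65580000/143400000 = -26380 N.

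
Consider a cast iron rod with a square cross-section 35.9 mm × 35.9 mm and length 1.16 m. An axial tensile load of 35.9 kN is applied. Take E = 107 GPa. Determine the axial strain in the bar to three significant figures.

2.60e-04

A = 1289 mm².
σ = N/A = 27.86 MPa; ε = σ/E = 27.86/107000 = 2.603e-04.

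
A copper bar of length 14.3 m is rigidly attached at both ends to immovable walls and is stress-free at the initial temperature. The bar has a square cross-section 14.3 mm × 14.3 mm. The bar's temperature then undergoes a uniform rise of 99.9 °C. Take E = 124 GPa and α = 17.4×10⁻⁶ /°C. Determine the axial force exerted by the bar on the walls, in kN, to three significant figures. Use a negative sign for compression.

-44.1 kN

Free thermal expansion αLΔT = 17.4e-6 · 14300 · 99.9 = 24.86 mm.
The walls impose strain ε = −(24.86)/14300 = -1.7383e-03; σ = Eε = 124000 · -1.7383e-03 = -215.5 MPa.
Wall reaction R = σ·A = -215.5·204.5 = -44080 N = -44.08 kN.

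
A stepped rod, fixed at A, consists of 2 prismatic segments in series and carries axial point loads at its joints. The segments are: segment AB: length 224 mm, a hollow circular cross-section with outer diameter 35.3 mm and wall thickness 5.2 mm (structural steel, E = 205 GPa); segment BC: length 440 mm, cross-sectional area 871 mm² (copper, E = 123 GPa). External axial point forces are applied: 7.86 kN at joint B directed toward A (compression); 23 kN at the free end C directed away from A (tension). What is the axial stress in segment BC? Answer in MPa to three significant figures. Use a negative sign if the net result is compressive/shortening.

26.4 MPa

Internal axial forces (sectioning from the free end, tension +): N_BC = 23 kN, N_AB = 15.14 kN.
σ_BC = N_BC/A_BC = 23000/871 = 26.41 MPa.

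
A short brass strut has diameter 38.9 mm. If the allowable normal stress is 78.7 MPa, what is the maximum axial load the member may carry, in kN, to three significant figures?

93.5 kN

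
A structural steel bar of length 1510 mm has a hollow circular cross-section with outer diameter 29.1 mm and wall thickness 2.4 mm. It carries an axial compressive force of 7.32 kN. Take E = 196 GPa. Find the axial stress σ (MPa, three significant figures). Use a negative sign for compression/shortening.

-36.4 MPa

A = 201.3 mm².
σ = N/A = -7320/201.3 = -36.36 MPa.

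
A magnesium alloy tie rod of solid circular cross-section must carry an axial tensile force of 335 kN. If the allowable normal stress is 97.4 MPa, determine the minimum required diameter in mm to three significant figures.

66.2 mm

Required area A ≥ P/σ_allow = 335000/97.4 = 3439 mm².
For a solid circular section, d ≥ √(4A/π) = 66.18 mm.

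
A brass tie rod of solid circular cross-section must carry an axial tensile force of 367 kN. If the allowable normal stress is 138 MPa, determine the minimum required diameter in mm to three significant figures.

58.2 mm

Required area A ≥ P/σ_allow = 367000/138 = 2659 mm².
For a solid circular section, d ≥ √(4A/π) = 58.19 mm.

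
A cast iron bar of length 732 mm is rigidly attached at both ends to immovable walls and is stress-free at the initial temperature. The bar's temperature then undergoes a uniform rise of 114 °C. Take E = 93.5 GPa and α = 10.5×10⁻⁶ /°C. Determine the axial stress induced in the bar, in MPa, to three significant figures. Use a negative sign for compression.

Free thermal expansion αLΔT = 10.5e-6 · 732 · 114 = 0.8762 mm.
The walls impose strain ε = −(0.8762)/732 = -1.1970e-03; σ = Eε = 93500 · -1.1970e-03 = -111.9 MPa.

-112 MPa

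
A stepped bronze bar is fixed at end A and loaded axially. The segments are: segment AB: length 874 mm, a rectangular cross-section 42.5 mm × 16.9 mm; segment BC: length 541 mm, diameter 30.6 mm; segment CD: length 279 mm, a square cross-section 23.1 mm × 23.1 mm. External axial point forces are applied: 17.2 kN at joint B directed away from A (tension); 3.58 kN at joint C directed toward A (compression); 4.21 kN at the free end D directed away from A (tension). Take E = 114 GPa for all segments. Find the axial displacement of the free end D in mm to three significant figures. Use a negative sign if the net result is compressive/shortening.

Internal axial forces (sectioning from the free end, tension +): N_CD = 4.21 kN, N_BC = 0.63 kN, N_AB = 17.83 kN.
A_AB = 718.2 mm².
A_BC = 735.4 mm².
A_CD = 533.6 mm².
δ_AB = 17830·874/(718.2·114000) = 0.1903 mm
δ_BC = 630·541/(735.4·114000) = 0.004065 mm
δ_CD = 4210·279/(533.6·114000) = 0.01931 mm
δ = Σδ_i = 0.2137 mm.

0.214 mm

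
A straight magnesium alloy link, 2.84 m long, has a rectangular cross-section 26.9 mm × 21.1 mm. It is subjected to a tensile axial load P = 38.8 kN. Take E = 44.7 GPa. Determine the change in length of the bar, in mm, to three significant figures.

A = 567.6 mm².
δ_mech = NL/(AE) = 38800·2840/(567.6·44700) = 4.343 mm.

4.34 mm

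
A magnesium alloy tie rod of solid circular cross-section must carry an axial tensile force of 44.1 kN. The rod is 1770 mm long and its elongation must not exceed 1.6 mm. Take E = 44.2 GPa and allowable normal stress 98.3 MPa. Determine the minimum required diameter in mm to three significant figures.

37.5 mm

Required area A ≥ P/σ_allow = 44100/98.3 = 448.6 mm².
For a solid circular section, d ≥ √(4A/π) = 23.9 mm.
Elongation limit: A ≥ PL/(Eδ_allow) = 44100·1770/(44200·1.6) = 1104 mm² ⇒ d ≥ 37.49 mm.
The elongation limit governs.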